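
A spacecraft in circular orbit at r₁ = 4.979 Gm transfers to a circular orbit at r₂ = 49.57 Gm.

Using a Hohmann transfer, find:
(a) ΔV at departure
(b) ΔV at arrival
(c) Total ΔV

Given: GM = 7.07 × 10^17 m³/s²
r₁ = 4.979 Gm = 4.979 × 10^9 m
r₂ = 49.57 Gm = 4.957 × 10^10 m
GM = 7.07 × 10^17 m³/s²
Transfer ellipse: a_t = (r₁ + r₂)/2 = 2.72745 × 10^10 m
Circular speed at r₁: v₁ = √(GM/r₁) = 11916.2 m/s
Transfer speed at r₁ (periapsis): v₁ₜ = √(GM(2/r₁ − 1/a_t)) = 16064.6 m/s
(a) ΔV₁ = v₁ₜ − v₁ = 4148.37 m/s ≈ 4.148 km/s
Circular speed at r₂: v₂ = √(GM/r₂) = 3776.59 m/s
Transfer speed at r₂ (apoapsis): v₂ₜ = √(GM(2/r₂ − 1/a_t)) = 1613.59 m/s
(b) ΔV₂ = v₂ − v₂ₜ = 2163 m/s ≈ 2.163 km/s
(c) ΔV_total = ΔV₁ + ΔV₂ = 6311.37 m/s ≈ 6.311 km/s

Final answer:
(a) ΔV₁ = 4.148 km/s
(b) ΔV₂ = 2.163 km/s
(c) ΔV_total = 6.311 km/s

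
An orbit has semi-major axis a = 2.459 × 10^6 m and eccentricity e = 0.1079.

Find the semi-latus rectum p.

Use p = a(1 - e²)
a = 2.459 × 10^6 m
e = 0.1079,  e² = 0.0116424,  1 − e² = 0.988358
p = a(1 − e²) = 2.459 × 10^6 m × 0.988358 = 2.43037 × 10^6 m ≈ 2.43 × 10^6 m

Final answer: p = 2.43 × 10^6 m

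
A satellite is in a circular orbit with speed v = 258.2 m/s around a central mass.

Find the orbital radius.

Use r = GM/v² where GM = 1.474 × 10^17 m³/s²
v = 258.2 m/s
GM = 1.474 × 10^17 m³/s²
v² = 66667.2 m²/s²
r = GM/v² = (1.474 × 10^17) / 66667.2 = 2.21098 × 10^12 m ≈ 2.211 Tm

Final answer: 2.211 Tm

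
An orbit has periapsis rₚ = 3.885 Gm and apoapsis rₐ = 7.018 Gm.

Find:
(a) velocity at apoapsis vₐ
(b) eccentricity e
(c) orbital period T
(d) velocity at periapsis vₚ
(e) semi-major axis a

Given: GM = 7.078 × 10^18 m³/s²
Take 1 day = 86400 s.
rₚ = 3.885 Gm = 3.885 × 10^9 m
rₐ = 7.018 Gm = 7.018 × 10^9 m
GM = 7.078 × 10^18 m³/s²
a = (rₚ + rₐ)/2 = 5.4515 × 10^9 m
e = (rₐ − rₚ)/(rₐ + rₚ) = (3.133 × 10^9) / (1.0903 × 10^10) = 0.287352
(a) vₐ² = GM (2/rₐ − 1/a) = 7.078 × 10^18 × (2.84981 × 10^-10 − 1.83436 × 10^-10) = 7.18741 × 10^8 m²/s²;  vₐ = 26809.3 m/s ≈ 26.81 km/s
(b) e = 0.287352 ≈ 0.2874
(c) a³ = 1.62012 × 10^29 m³;  T = 2π √(a³/GM) = 2π × 151293 s = 950602 s ≈ 11 days
(d) vₚ² = GM (2/rₚ − 1/a) = 7.078 × 10^18 × (5.14801 × 10^-10 − 1.83436 × 10^-10) = 2.3454 × 10^9 m²/s²;  vₚ = 48429.3 m/s ≈ 48.43 km/s
(e) a = 5.4515 × 10^9 m ≈ 5.452 Gm

Final answer:
(a) velocity at apoapsis vₐ = 26.81 km/s
(b) eccentricity e = 0.2874
(c) orbital period T = 11 days
(d) velocity at periapsis vₚ = 48.43 km/s
(e) semi-major axis a = 5.452 Gm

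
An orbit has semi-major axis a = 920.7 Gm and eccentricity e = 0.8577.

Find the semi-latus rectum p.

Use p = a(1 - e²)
a = 920.7 Gm = 9.207 × 10^11 m
e = 0.8577,  e² = 0.735649,  1 − e² = 0.264351
p = a(1 − e²) = 9.207 × 10^11 m × 0.264351 = 2.43388 × 10^11 m ≈ 243.4 Gm

Final answer: p = 243.4 Gm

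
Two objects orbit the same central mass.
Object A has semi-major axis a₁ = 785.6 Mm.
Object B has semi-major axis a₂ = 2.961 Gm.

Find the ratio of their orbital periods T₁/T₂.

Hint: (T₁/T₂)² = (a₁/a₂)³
a₁ = 785.6 Mm = 7.856 × 10^8 m
a₂ = 2.961 Gm = 2.961 × 10^9 m
a₁/a₂ = 0.265316
T₁/T₂ = (a₁/a₂)^(3/2) = (0.265316)^1.5 = 0.136661

Final answer: T₁/T₂ = 0.1367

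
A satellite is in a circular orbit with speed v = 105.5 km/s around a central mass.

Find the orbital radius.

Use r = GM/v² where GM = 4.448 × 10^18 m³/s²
v = 105.5 km/s = 105500 m/s
GM = 4.448 × 10^18 m³/s²
v² = 1.11302 × 10^10 m²/s²
r = GM/v² = (4.448 × 10^18) / (1.11302 × 10^10) = 3.99632 × 10^8 m ≈ 3.996 × 10^8 m

Final answer: 3.996 × 10^8 m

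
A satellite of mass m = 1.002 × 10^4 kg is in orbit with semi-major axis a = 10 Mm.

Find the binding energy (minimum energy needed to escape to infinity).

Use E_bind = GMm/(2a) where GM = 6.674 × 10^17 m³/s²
a = 10 Mm = 1 × 10^7 m
GM = 6.674 × 10^17 m³/s²
m = 1.002 × 10^4 kg
GMm = 6.674 × 10^17 × 10020 = 6.68735 × 10^21 m³·kg/s²
2a = 2 × 10^7 m
E_bind = GMm/(2a) = 3.34367 × 10^14 J ≈ 334.4 TJ

Final answer: 334.4 TJ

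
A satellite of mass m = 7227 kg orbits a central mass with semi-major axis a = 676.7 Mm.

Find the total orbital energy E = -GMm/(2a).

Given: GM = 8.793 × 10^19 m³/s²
a = 676.7 Mm = 6.767 × 10^8 m
GM = 8.793 × 10^19 m³/s²
2a = 1.3534 × 10^9 m
GMm = 8.793 × 10^19 × 7227 = 6.3547 × 10^23 m³·kg/s²
E = −GMm/(2a) = -4.69536 × 10^14 J ≈ -469.5 TJ

Final answer: -469.5 TJ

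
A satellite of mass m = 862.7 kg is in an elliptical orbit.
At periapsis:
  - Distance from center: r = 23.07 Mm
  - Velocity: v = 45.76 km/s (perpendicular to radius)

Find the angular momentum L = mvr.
r = 23.07 Mm = 2.307 × 10^7 m
v = 45.76 km/s = 45760 m/s
vr = 45760 × 2.307 × 10^7 = 1.05568 × 10^12 m²/s
L = m × vr = 862.7 × 1.05568 × 10^12 = 9.10738 × 10^14 kg·m²/s ≈ 9.107 × 10^14 kg·m²/s

Final answer: L = 9.107 × 10^14 kg·m²/s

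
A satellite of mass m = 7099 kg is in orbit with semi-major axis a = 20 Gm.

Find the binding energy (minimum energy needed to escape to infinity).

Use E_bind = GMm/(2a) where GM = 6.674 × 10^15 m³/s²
a = 20 Gm = 2 × 10^10 m
GM = 6.674 × 10^15 m³/s²
m = 7099 kg
GMm = 6.674 × 10^15 × 7099 = 4.73787 × 10^19 m³·kg/s²
2a = 4 × 10^10 m
E_bind = GMm/(2a) = 1.18447 × 10^9 J ≈ 1.184 GJ

Final answer: 1.184 GJ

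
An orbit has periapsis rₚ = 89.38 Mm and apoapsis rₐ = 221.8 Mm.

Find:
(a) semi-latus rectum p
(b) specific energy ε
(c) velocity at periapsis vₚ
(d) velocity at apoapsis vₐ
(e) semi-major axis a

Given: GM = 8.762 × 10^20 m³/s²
rₚ = 89.38 Mm = 8.938 × 10^7 m
rₐ = 221.8 Mm = 2.218 × 10^8 m
GM = 8.762 × 10^20 m³/s²
a = (rₚ + rₐ)/2 = 1.5559 × 10^8 m
e = (rₐ − rₚ)/(rₐ + rₚ) = (1.3242 × 10^8) / (3.1118 × 10^8) = 0.425541
(a) 1 − e² = 0.818914;  p = a(1 − e²) = 1.5559 × 10^8 × 0.818914 = 1.27415 × 10^8 m ≈ 127.4 Mm
(b) 2a = 3.1118 × 10^8 m;  ε = −GM/(2a) = -2.81573 × 10^12 J/kg ≈ -2816 GJ/kg
(c) vₚ² = GM (2/rₚ − 1/a) = 8.762 × 10^20 × (2.23764 × 10^-8 − 6.42715 × 10^-9) = 1.39747 × 10^13 m²/s²;  vₚ = 3.73828 × 10^6 m/s ≈ 3738 km/s
(d) vₐ² = GM (2/rₐ − 1/a) = 8.762 × 10^20 × (9.01713 × 10^-9 − 6.42715 × 10^-9) = 2.26934 × 10^12 m²/s²;  vₐ = 1.50643 × 10^6 m/s ≈ 1506 km/s
(e) a = 1.5559 × 10^8 m ≈ 155.6 Mm

Final answer:
(a) semi-latus rectum p = 127.4 Mm
(b) specific energy ε = -2816 GJ/kg
(c) velocity at periapsis vₚ = 3738 km/s
(d) velocity at apoapsis vₐ = 1506 km/s
(e) semi-major axis a = 155.6 Mm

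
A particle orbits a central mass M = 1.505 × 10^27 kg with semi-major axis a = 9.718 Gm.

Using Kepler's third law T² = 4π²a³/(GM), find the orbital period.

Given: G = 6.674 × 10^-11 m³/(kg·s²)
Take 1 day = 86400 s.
M = 1.505 × 10^27 kg
GM = G × M = 6.674 × 10^-11 × 1.505 × 10^27 = 1.00444 × 10^17 m³/s²
a = 9.718 Gm = 9.718 × 10^9 m
a³ = 9.17763 × 10^29 m³
T = 2π √(a³/GM) = 2π √((9.17763 × 10^29) / (1.00444 × 10^17)) = 2π × 3.02276 × 10^6 s
T = 1.89926 × 10^7 s ≈ 219.8 days

Final answer: 219.8 days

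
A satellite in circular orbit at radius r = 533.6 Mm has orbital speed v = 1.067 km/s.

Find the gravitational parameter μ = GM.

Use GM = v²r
r = 533.6 Mm = 5.336 × 10^8 m
v = 1.067 km/s = 1067 m/s
v² = 1.13849 × 10^6 m²/s²
GM = v²r = 1.13849 × 10^6 × 5.336 × 10^8 = 6.07498 × 10^14 m³/s²
GM ≈ 6.075 × 10^14 m³/s²

Final answer: GM = 6.075 × 10^14 m³/s²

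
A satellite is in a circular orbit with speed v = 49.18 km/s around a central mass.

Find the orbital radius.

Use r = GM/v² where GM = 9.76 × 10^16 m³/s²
v = 49.18 km/s = 49180 m/s
GM = 9.76 × 10^16 m³/s²
v² = 2.41867 × 10^9 m²/s²
r = GM/v² = (9.76 × 10^16) / (2.41867 × 10^9) = 4.03527 × 10^7 m ≈ 4.035 × 10^7 m

Final answer: 4.035 × 10^7 m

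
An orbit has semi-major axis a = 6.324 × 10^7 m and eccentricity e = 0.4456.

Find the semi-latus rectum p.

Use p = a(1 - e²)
a = 6.324 × 10^7 m
e = 0.4456,  e² = 0.198559,  1 − e² = 0.801441
p = a(1 − e²) = 6.324 × 10^7 m × 0.801441 = 5.06831 × 10^7 m ≈ 5.068 × 10^7 m

Final answer: p = 5.068 × 10^7 m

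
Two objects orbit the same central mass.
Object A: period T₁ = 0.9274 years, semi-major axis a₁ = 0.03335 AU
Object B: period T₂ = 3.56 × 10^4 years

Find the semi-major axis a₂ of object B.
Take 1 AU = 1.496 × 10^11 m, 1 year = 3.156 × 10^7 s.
T₁ = 0.9274 years = 2.92687 × 10^7 s
T₂ = 3.56 × 10^4 years = 1.12354 × 10^12 s
a₁ = 0.03335 AU = 4.98916 × 10^9 m
Kepler's third law: (T₂/T₁)² = (a₂/a₁)³  ⇒  a₂ = a₁ (T₂/T₁)^(2/3)
T₂/T₁ = 38386.9
(T₂/T₁)^(2/3) = 1137.95
a₂ = 4.98916 × 10^9 m × 1137.95 = 5.6774 × 10^12 m ≈ 37.95 AU

Final answer: a₂ = 37.95 AU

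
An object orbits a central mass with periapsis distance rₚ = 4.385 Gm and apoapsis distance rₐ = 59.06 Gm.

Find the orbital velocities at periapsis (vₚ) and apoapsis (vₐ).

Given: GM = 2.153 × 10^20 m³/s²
rₚ = 4.385 Gm = 4.385 × 10^9 m
rₐ = 59.06 Gm = 5.906 × 10^10 m
GM = 2.153 × 10^20 m³/s²
a = (rₚ + rₐ)/2 = 3.17225 × 10^10 m
Vis-viva: v² = GM (2/r − 1/a)
vₚ² = 2.153 × 10^20 × (4.561 × 10^-10 − 3.15234 × 10^-11) = 9.14114 × 10^10 m²/s²
vₚ = 302343 m/s ≈ 302.3 km/s
vₐ² = 2.153 × 10^20 × (3.38639 × 10^-11 − 3.15234 × 10^-11) = 5.0391 × 10^8 m²/s²
vₐ = 22447.9 m/s ≈ 22.45 km/s

Final answer: vₚ = 302.3 km/s, vₐ = 22.45 km/s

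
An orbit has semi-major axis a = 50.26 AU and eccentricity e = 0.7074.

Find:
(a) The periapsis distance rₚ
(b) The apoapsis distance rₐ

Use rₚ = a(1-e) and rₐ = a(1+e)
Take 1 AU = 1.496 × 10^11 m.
a = 50.26 AU = 7.5189 × 10^12 m
e = 0.7074:  1 − e = 0.2926,  1 + e = 1.7074
(a) rₚ = a(1 − e) = 7.5189 × 10^12 m × 0.2926 = 2.20003 × 10^12 m ≈ 14.71 AU
(b) rₐ = a(1 + e) = 7.5189 × 10^12 m × 1.7074 = 1.28378 × 10^13 m ≈ 85.81 AU

Final answer:
(a) rₚ = 14.71 AU
(b) rₐ = 85.81 AU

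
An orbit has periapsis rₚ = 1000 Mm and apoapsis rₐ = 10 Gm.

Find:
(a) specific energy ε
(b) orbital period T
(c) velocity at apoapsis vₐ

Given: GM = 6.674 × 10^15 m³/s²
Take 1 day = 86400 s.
rₚ = 1000 Mm = 1 × 10^9 m
rₐ = 10 Gm = 1 × 10^10 m
GM = 6.674 × 10^15 m³/s²
a = (rₚ + rₐ)/2 = 5.5 × 10^9 m
e = (rₐ − rₚ)/(rₐ + rₚ) = (9 × 10^9) / (1.1 × 10^10) = 0.818182
(a) 2a = 1.1 × 10^10 m;  ε = −GM/(2a) = -606727 J/kg ≈ -606.7 kJ/kg
(b) a³ = 1.66375 × 10^29 m³;  T = 2π √(a³/GM) = 2π × 4.99288 × 10^6 s = 3.13712 × 10^7 s ≈ 363.1 days
(c) vₐ² = GM (2/rₐ − 1/a) = 6.674 × 10^15 × (2 × 10^-10 − 1.81818 × 10^-10) = 121345 m²/s²;  vₐ = 348.347 m/s ≈ 348.3 m/s

Final answer:
(a) specific energy ε = -606.7 kJ/kg
(b) orbital period T = 363.1 days
(c) velocity at apoapsis vₐ = 348.3 m/s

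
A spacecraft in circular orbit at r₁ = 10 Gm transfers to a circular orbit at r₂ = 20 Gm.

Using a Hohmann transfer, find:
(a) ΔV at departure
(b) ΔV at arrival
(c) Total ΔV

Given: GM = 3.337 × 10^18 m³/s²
r₁ = 10 Gm = 1 × 10^10 m
r₂ = 20 Gm = 2 × 10^10 m
GM = 3.337 × 10^18 m³/s²
Transfer ellipse: a_t = (r₁ + r₂)/2 = 1.5 × 10^10 m
Circular speed at r₁: v₁ = √(GM/r₁) = 18267.5 m/s
Transfer speed at r₁ (periapsis): v₁ₜ = √(GM(2/r₁ − 1/a_t)) = 21093.4 m/s
(a) ΔV₁ = v₁ₜ − v₁ = 2825.99 m/s ≈ 2.826 km/s
Circular speed at r₂: v₂ = √(GM/r₂) = 12917 m/s
Transfer speed at r₂ (apoapsis): v₂ₜ = √(GM(2/r₂ − 1/a_t)) = 10546.7 m/s
(b) ΔV₂ = v₂ − v₂ₜ = 2370.32 m/s ≈ 2.37 km/s
(c) ΔV_total = ΔV₁ + ΔV₂ = 5196.31 m/s ≈ 5.196 km/s

Final answer:
(a) ΔV₁ = 2.826 km/s
(b) ΔV₂ = 2.37 km/s
(c) ΔV_total = 5.196 km/s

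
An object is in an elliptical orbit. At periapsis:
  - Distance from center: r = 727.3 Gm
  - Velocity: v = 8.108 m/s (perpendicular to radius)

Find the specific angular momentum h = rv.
r = 727.3 Gm = 7.273 × 10^11 m
v = 8.108 m/s
h = rv = 7.273 × 10^11 × 8.108 = 5.89695 × 10^12 m²/s ≈ 5.897 × 10^12 m²/s

Final answer: h = 5.897 × 10^12 m²/s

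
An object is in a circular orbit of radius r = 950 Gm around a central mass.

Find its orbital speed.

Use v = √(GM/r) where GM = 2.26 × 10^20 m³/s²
r = 950 Gm = 9.5 × 10^11 m
GM = 2.26 × 10^20 m³/s²
GM/r = (2.26 × 10^20) / (9.5 × 10^11) = 2.37895 × 10^8 m²/s²
v = √(GM/r) = 15423.8 m/s ≈ 15.42 km/s

Final answer: 15.42 km/s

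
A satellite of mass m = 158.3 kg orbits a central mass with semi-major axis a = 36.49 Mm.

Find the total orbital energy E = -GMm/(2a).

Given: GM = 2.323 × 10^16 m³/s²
a = 36.49 Mm = 3.649 × 10^7 m
GM = 2.323 × 10^16 m³/s²
2a = 7.298 × 10^7 m
GMm = 2.323 × 10^16 × 158.3 = 3.67731 × 10^18 m³·kg/s²
E = −GMm/(2a) = -5.03879 × 10^10 J ≈ -50.39 GJ

Final answer: -50.39 GJ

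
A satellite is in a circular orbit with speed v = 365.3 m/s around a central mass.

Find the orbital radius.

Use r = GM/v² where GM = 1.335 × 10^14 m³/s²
v = 365.3 m/s
GM = 1.335 × 10^14 m³/s²
v² = 133444 m²/s²
r = GM/v² = (1.335 × 10^14) / 133444 = 1.00042 × 10^9 m ≈ 1 Gm

Final answer: 1 Gm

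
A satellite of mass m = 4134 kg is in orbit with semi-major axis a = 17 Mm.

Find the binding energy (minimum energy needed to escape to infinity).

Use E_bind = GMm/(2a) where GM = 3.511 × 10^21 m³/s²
a = 17 Mm = 1.7 × 10^7 m
GM = 3.511 × 10^21 m³/s²
m = 4134 kg
GMm = 3.511 × 10^21 × 4134 = 1.45145 × 10^25 m³·kg/s²
2a = 3.4 × 10^7 m
E_bind = GMm/(2a) = 4.26896 × 10^17 J ≈ 426.9 PJ

Final answer: 426.9 PJ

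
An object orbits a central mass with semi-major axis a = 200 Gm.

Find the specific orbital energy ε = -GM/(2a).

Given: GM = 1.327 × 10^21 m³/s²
a = 200 Gm = 2 × 10^11 m
GM = 1.327 × 10^21 m³/s²
2a = 4 × 10^11 m
ε = −GM/(2a) = -3.3175 × 10^9 J/kg ≈ -3.317 GJ/kg

Final answer: -3.317 GJ/kg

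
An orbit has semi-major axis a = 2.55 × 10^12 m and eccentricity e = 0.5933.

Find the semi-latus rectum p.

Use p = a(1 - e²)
a = 2.55 × 10^12 m
e = 0.5933,  e² = 0.352005,  1 − e² = 0.647995
p = a(1 − e²) = 2.55 × 10^12 m × 0.647995 = 1.65239 × 10^12 m ≈ 1.652 × 10^12 m

Final answer: p = 1.652 × 10^12 m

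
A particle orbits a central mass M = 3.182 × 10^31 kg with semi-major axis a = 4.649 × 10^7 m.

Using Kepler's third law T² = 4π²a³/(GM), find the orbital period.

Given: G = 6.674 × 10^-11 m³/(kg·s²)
M = 3.182 × 10^31 kg
GM = G × M = 6.674 × 10^-11 × 3.182 × 10^31 = 2.12367 × 10^21 m³/s²
a = 4.649 × 10^7 m
a³ = 1.0048 × 10^23 m³
T = 2π √(a³/GM) = 2π √((1.0048 × 10^23) / (2.12367 × 10^21)) = 2π × 6.87854 s
T = 43.2191 s ≈ 43.22 seconds

Final answer: 43.22 seconds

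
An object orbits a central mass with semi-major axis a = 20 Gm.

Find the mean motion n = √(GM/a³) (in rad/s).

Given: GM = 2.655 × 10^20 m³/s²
a = 20 Gm = 2 × 10^10 m
GM = 2.655 × 10^20 m³/s²
a³ = 8 × 10^30 m³
GM/a³ = (2.655 × 10^20) / (8 × 10^30) = 3.31875 × 10^-11 s⁻²
n = √(GM/a³) = 5.76086 × 10^-6 rad/s ≈ 5.761 × 10^-6 rad/s

Final answer: n = 5.761 × 10^-6 rad/s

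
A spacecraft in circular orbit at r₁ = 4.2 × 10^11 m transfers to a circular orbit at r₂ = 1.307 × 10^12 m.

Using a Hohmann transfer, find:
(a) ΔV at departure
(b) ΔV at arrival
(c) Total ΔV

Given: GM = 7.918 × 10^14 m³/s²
r₁ = 4.2 × 10^11 m
r₂ = 1.307 × 10^12 m
GM = 7.918 × 10^14 m³/s²
Transfer ellipse: a_t = (r₁ + r₂)/2 = 8.635 × 10^11 m
Circular speed at r₁: v₁ = √(GM/r₁) = 43.4193 m/s
Transfer speed at r₁ (periapsis): v₁ₜ = √(GM(2/r₁ − 1/a_t)) = 53.4183 m/s
(a) ΔV₁ = v₁ₜ − v₁ = 9.99893 m/s ≈ 9.999 m/s
Circular speed at r₂: v₂ = √(GM/r₂) = 24.6133 m/s
Transfer speed at r₂ (apoapsis): v₂ₜ = √(GM(2/r₂ − 1/a_t)) = 17.1658 m/s
(b) ΔV₂ = v₂ − v₂ₜ = 7.44753 m/s ≈ 7.448 m/s
(c) ΔV_total = ΔV₁ + ΔV₂ = 17.4465 m/s ≈ 17.45 m/s

Final answer:
(a) ΔV₁ = 9.999 m/s
(b) ΔV₂ = 7.448 m/s
(c) ΔV_total = 17.45 m/s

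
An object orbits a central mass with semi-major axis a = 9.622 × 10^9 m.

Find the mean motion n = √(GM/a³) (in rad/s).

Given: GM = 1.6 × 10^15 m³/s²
a = 9.622 × 10^9 m
GM = 1.6 × 10^15 m³/s²
a³ = 8.90833 × 10^29 m³
GM/a³ = (1.6 × 10^15) / (8.90833 × 10^29) = 1.79607 × 10^-15 s⁻²
n = √(GM/a³) = 4.23801 × 10^-8 rad/s ≈ 4.238 × 10^-8 rad/s

Final answer: n = 4.238 × 10^-8 rad/s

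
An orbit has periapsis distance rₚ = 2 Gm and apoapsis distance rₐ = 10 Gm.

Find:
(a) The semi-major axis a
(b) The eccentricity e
rₚ = 2 Gm = 2 × 10^9 m
rₐ = 10 Gm = 1 × 10^10 m
(a) a = (rₚ + rₐ)/2 = 6 × 10^9 m ≈ 6 Gm
(b) e = (rₐ − rₚ)/(rₐ + rₚ) = (8 × 10^9) / (1.2 × 10^10) = 0.666667

Final answer:
(a) a = 6 Gm
(b) e = 0.6667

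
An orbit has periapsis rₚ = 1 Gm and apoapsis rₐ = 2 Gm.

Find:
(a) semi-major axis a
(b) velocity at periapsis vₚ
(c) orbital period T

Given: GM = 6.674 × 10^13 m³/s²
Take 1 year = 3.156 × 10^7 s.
rₚ = 1 Gm = 1 × 10^9 m
rₐ = 2 Gm = 2 × 10^9 m
GM = 6.674 × 10^13 m³/s²
a = (rₚ + rₐ)/2 = 1.5 × 10^9 m
e = (rₐ − rₚ)/(rₐ + rₚ) = (1 × 10^9) / (3 × 10^9) = 0.333333
(a) a = 1.5 × 10^9 m ≈ 1.5 Gm
(b) vₚ² = GM (2/rₚ − 1/a) = 6.674 × 10^13 × (2 × 10^-9 − 6.66667 × 10^-10) = 88986.7 m²/s²;  vₚ = 298.306 m/s ≈ 298.3 m/s
(c) a³ = 3.375 × 10^27 m³;  T = 2π √(a³/GM) = 2π × 7.11121 × 10^6 s = 4.46811 × 10^7 s ≈ 1.416 years

Final answer:
(a) semi-major axis a = 1.5 Gm
(b) velocity at periapsis vₚ = 298.3 m/s
(c) orbital period T = 1.416 years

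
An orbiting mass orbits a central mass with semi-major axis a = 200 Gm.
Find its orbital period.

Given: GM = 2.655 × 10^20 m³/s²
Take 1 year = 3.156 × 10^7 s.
a = 200 Gm = 2 × 10^11 m
GM = 2.655 × 10^20 m³/s²
a³ = 8 × 10^33 m³
T = 2π √(a³/GM) = 2π √((8 × 10^33) / (2.655 × 10^20)) = 2π × 5.48925 × 10^6 s
T = 3.449 × 10^7 s ≈ 1.093 years

Final answer: 1.093 years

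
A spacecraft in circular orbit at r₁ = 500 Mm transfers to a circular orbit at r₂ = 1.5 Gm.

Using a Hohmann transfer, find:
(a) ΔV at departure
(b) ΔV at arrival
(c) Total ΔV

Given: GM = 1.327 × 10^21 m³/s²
r₁ = 500 Mm = 5 × 10^8 m
r₂ = 1.5 Gm = 1.5 × 10^9 m
GM = 1.327 × 10^21 m³/s²
Transfer ellipse: a_t = (r₁ + r₂)/2 = 1 × 10^9 m
Circular speed at r₁: v₁ = √(GM/r₁) = 1.62911 × 10^6 m/s
Transfer speed at r₁ (periapsis): v₁ₜ = √(GM(2/r₁ − 1/a_t)) = 1.99524 × 10^6 m/s
(a) ΔV₁ = v₁ₜ − v₁ = 366134 m/s ≈ 366.1 km/s
Circular speed at r₂: v₂ = √(GM/r₂) = 940567 m/s
Transfer speed at r₂ (apoapsis): v₂ₜ = √(GM(2/r₂ − 1/a_t)) = 665081 m/s
(b) ΔV₂ = v₂ − v₂ₜ = 275486 m/s ≈ 275.5 km/s
(c) ΔV_total = ΔV₁ + ΔV₂ = 641620 m/s ≈ 641.6 km/s

Final answer:
(a) ΔV₁ = 366.1 km/s
(b) ΔV₂ = 275.5 km/s
(c) ΔV_total = 641.6 km/s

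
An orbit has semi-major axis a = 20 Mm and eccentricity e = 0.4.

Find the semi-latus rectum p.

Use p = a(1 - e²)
a = 20 Mm = 2 × 10^7 m
e = 0.4,  e² = 0.16,  1 − e² = 0.84
p = a(1 − e²) = 2 × 10^7 m × 0.84 = 1.68 × 10^7 m ≈ 16.8 Mm

Final answer: p = 16.8 Mm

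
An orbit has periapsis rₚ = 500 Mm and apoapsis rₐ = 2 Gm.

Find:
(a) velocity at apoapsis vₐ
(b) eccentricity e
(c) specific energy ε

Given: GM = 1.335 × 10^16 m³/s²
rₚ = 500 Mm = 5 × 10^8 m
rₐ = 2 Gm = 2 × 10^9 m
GM = 1.335 × 10^16 m³/s²
a = (rₚ + rₐ)/2 = 1.25 × 10^9 m
e = (rₐ − rₚ)/(rₐ + rₚ) = (1.5 × 10^9) / (2.5 × 10^9) = 0.6
(a) vₐ² = GM (2/rₐ − 1/a) = 1.335 × 10^16 × (1 × 10^-9 − 8 × 10^-10) = 2.67 × 10^6 m²/s²;  vₐ = 1634.01 m/s ≈ 1.634 km/s
(b) e = 0.6 ≈ 0.6
(c) 2a = 2.5 × 10^9 m;  ε = −GM/(2a) = -5.34 × 10^6 J/kg ≈ -5.34 MJ/kg

Final answer:
(a) velocity at apoapsis vₐ = 1.634 km/s
(b) eccentricity e = 0.6
(c) specific energy ε = -5.34 MJ/kg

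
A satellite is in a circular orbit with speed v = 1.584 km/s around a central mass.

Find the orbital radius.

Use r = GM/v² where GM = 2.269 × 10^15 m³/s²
v = 1.584 km/s = 1584 m/s
GM = 2.269 × 10^15 m³/s²
v² = 2.50906 × 10^6 m²/s²
r = GM/v² = (2.269 × 10^15) / (2.50906 × 10^6) = 9.04324 × 10^8 m ≈ 904.3 Mm

Final answer: 904.3 Mm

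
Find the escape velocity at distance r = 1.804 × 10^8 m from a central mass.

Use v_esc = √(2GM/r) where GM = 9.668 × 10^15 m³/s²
r = 1.804 × 10^8 m
GM = 9.668 × 10^15 m³/s²
2GM/r = 2 × (9.668 × 10^15) / (1.804 × 10^8) = 1.07184 × 10^8 m²/s²
v_esc = √(2GM/r) = 10353 m/s ≈ 10.35 km/s

Final answer: 10.35 km/s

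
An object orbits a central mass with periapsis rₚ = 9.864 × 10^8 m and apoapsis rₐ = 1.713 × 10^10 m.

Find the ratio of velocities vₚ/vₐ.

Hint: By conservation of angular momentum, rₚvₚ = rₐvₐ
rₚ = 9.864 × 10^8 m
rₐ = 1.713 × 10^10 m
rₚvₚ = rₐvₐ  ⇒  vₚ/vₐ = rₐ/rₚ
vₚ/vₐ = (1.713 × 10^10) / (9.864 × 10^8) = 17.3662

Final answer: vₚ/vₐ = 17.37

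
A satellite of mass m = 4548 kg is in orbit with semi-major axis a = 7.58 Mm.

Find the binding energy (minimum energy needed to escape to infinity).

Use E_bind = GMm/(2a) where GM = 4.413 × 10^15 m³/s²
a = 7.58 Mm = 7.58 × 10^6 m
GM = 4.413 × 10^15 m³/s²
m = 4548 kg
GMm = 4.413 × 10^15 × 4548 = 2.00703 × 10^19 m³·kg/s²
2a = 1.516 × 10^7 m
E_bind = GMm/(2a) = 1.3239 × 10^12 J ≈ 1.324 TJ

Final answer: 1.324 TJ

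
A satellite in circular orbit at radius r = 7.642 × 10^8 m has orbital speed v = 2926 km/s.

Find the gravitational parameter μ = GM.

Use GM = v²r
r = 7.642 × 10^8 m
v = 2926 km/s = 2.926 × 10^6 m/s
v² = 8.56148 × 10^12 m²/s²
GM = v²r = 8.56148 × 10^12 × 7.642 × 10^8 = 6.54268 × 10^21 m³/s²
GM ≈ 6.543 × 10^21 m³/s²

Final answer: GM = 6.543 × 10^21 m³/s²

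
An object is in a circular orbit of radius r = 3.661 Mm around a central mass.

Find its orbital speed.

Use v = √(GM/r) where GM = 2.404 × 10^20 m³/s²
r = 3.661 Mm = 3.661 × 10^6 m
GM = 2.404 × 10^20 m³/s²
GM/r = (2.404 × 10^20) / (3.661 × 10^6) = 6.56651 × 10^13 m²/s²
v = √(GM/r) = 8.1034 × 10^6 m/s ≈ 8103 km/s

Final answer: 8103 km/s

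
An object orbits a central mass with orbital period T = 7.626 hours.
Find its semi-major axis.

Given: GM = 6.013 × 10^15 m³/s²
T = 7.626 hours = 27453.6 s
GM = 6.013 × 10^15 m³/s²
Kepler's third law: a³ = GM T² / (4π²)
T² = 7.537 × 10^8 s²
a³ = (6.013 × 10^15) × (7.537 × 10^8) / (4π²) = 1.14797 × 10^23 m³
a = (a³)^(1/3) = 4.86008 × 10^7 m ≈ 48.6 Mm

Final answer: 48.6 Mm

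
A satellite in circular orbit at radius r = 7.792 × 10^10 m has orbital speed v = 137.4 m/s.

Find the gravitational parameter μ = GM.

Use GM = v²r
r = 7.792 × 10^10 m
v = 137.4 m/s
v² = 18878.8 m²/s²
GM = v²r = 18878.8 × 7.792 × 10^10 = 1.47103 × 10^15 m³/s²
GM ≈ 1.471 × 10^15 m³/s²

Final answer: GM = 1.471 × 10^15 m³/s²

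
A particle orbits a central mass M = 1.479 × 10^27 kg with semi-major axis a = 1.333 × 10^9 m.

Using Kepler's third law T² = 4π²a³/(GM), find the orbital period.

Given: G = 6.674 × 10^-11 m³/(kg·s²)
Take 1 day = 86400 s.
M = 1.479 × 10^27 kg
GM = G × M = 6.674 × 10^-11 × 1.479 × 10^27 = 9.87085 × 10^16 m³/s²
a = 1.333 × 10^9 m
a³ = 2.36859 × 10^27 m³
T = 2π √(a³/GM) = 2π √((2.36859 × 10^27) / (9.87085 × 10^16)) = 2π × 154906 s
T = 973303 s ≈ 11.27 days

Final answer: 11.27 days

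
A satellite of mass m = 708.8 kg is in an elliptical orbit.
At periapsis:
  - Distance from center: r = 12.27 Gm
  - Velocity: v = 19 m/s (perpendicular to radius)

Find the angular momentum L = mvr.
r = 12.27 Gm = 1.227 × 10^10 m
v = 19 m/s
vr = 19 × 1.227 × 10^10 = 2.3313 × 10^11 m²/s
L = m × vr = 708.8 × 2.3313 × 10^11 = 1.65243 × 10^14 kg·m²/s ≈ 1.652 × 10^14 kg·m²/s

Final answer: L = 1.652 × 10^14 kg·m²/s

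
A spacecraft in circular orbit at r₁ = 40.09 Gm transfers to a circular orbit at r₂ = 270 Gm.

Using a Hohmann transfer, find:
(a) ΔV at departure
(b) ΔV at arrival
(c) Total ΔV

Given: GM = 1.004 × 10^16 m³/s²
r₁ = 40.09 Gm = 4.009 × 10^10 m
r₂ = 270 Gm = 2.7 × 10^11 m
GM = 1.004 × 10^16 m³/s²
Transfer ellipse: a_t = (r₁ + r₂)/2 = 1.55045 × 10^11 m
Circular speed at r₁: v₁ = √(GM/r₁) = 500.436 m/s
Transfer speed at r₁ (periapsis): v₁ₜ = √(GM(2/r₁ − 1/a_t)) = 660.392 m/s
(a) ΔV₁ = v₁ₜ − v₁ = 159.956 m/s ≈ 160 m/s
Circular speed at r₂: v₂ = √(GM/r₂) = 192.835 m/s
Transfer speed at r₂ (apoapsis): v₂ₜ = √(GM(2/r₂ − 1/a_t)) = 98.056 m/s
(b) ΔV₂ = v₂ − v₂ₜ = 94.7786 m/s ≈ 94.78 m/s
(c) ΔV_total = ΔV₁ + ΔV₂ = 254.734 m/s ≈ 254.7 m/s

Final answer:
(a) ΔV₁ = 160 m/s
(b) ΔV₂ = 94.78 m/s
(c) ΔV_total = 254.7 m/s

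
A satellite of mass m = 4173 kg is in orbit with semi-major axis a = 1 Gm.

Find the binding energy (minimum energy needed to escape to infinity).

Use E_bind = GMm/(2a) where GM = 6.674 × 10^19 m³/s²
a = 1 Gm = 1 × 10^9 m
GM = 6.674 × 10^19 m³/s²
m = 4173 kg
GMm = 6.674 × 10^19 × 4173 = 2.78506 × 10^23 m³·kg/s²
2a = 2 × 10^9 m
E_bind = GMm/(2a) = 1.39253 × 10^14 J ≈ 139.3 TJ

Final answer: 139.3 TJ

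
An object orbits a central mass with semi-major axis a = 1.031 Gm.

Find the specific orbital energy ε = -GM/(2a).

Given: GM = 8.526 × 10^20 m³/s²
a = 1.031 Gm = 1.031 × 10^9 m
GM = 8.526 × 10^20 m³/s²
2a = 2.062 × 10^9 m
ε = −GM/(2a) = -4.13482 × 10^11 J/kg ≈ -413.5 GJ/kg

Final answer: -413.5 GJ/kg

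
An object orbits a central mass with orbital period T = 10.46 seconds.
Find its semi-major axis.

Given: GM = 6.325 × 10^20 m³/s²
T = 10.46 seconds
GM = 6.325 × 10^20 m³/s²
Kepler's third law: a³ = GM T² / (4π²)
T² = 109.412 s²
a³ = (6.325 × 10^20) × 109.412 / (4π²) = 1.75293 × 10^21 m³
a = (a³)^(1/3) = 1.20574 × 10^7 m ≈ 12.06 Mm

Final answer: 12.06 Mm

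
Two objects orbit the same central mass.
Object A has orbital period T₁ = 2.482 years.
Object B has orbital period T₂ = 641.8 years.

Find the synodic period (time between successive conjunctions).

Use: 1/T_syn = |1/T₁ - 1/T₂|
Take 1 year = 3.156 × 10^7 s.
T₁ = 2.482 years = 7.83319 × 10^7 s
T₂ = 641.8 years = 2.02552 × 10^10 s
1/T₁ = 1.27662 × 10^-8 s⁻¹
1/T₂ = 4.937 × 10^-11 s⁻¹
|1/T₁ − 1/T₂| = 1.27168 × 10^-8 s⁻¹
T_syn = 1 / |1/T₁ − 1/T₂| = 7.8636 × 10^7 s ≈ 2.492 years

Final answer: T_syn = 2.492 years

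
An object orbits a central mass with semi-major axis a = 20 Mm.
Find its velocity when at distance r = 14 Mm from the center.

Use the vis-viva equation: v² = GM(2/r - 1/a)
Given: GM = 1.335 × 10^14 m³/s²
a = 20 Mm = 2 × 10^7 m
r = 14 Mm = 1.4 × 10^7 m
GM = 1.335 × 10^14 m³/s²
2/r − 1/a = 1.42857 × 10^-7 − 5 × 10^-8 = 9.28571 × 10^-8 m⁻¹
v² = GM (2/r − 1/a) = 1.23964 × 10^7 m²/s²
v = 3520.86 m/s ≈ 3.521 km/s

Final answer: 3.521 km/s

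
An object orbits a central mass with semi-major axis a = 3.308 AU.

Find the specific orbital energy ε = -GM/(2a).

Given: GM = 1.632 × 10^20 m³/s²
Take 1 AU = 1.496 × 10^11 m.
a = 3.308 AU = 4.94877 × 10^11 m
GM = 1.632 × 10^20 m³/s²
2a = 9.89754 × 10^11 m
ε = −GM/(2a) = -1.6489 × 10^8 J/kg ≈ -164.9 MJ/kg

Final answer: -164.9 MJ/kg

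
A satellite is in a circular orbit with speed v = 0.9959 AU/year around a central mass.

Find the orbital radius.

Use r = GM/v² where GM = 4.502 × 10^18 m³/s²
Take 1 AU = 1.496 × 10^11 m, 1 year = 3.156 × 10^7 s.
v = 0.9959 AU/year = 4720.74 m/s
GM = 4.502 × 10^18 m³/s²
v² = 2.22854 × 10^7 m²/s²
r = GM/v² = (4.502 × 10^18) / (2.22854 × 10^7) = 2.02016 × 10^11 m ≈ 1.35 AU

Final answer: 1.35 AU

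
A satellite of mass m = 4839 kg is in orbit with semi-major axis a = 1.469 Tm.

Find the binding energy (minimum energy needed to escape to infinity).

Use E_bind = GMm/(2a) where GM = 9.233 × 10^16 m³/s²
a = 1.469 Tm = 1.469 × 10^12 m
GM = 9.233 × 10^16 m³/s²
m = 4839 kg
GMm = 9.233 × 10^16 × 4839 = 4.46785 × 10^20 m³·kg/s²
2a = 2.938 × 10^12 m
E_bind = GMm/(2a) = 1.52071 × 10^8 J ≈ 152.1 MJ

Final answer: 152.1 MJ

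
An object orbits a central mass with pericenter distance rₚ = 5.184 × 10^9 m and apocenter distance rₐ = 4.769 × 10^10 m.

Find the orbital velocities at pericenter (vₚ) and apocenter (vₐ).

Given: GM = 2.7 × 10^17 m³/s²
rₚ = 5.184 × 10^9 m
rₐ = 4.769 × 10^10 m
GM = 2.7 × 10^17 m³/s²
a = (rₚ + rₐ)/2 = 2.6437 × 10^10 m
Vis-viva: v² = GM (2/r − 1/a)
vₚ² = 2.7 × 10^17 × (3.85802 × 10^-10 − 3.78258 × 10^-11) = 9.39537 × 10^7 m²/s²
vₚ = 9692.97 m/s ≈ 9.693 km/s
vₐ² = 2.7 × 10^17 × (4.19375 × 10^-11 − 3.78258 × 10^-11) = 1.11017 × 10^6 m²/s²
vₐ = 1053.65 m/s ≈ 1.054 km/s

Final answer: vₚ = 9.693 km/s, vₐ = 1.054 km/s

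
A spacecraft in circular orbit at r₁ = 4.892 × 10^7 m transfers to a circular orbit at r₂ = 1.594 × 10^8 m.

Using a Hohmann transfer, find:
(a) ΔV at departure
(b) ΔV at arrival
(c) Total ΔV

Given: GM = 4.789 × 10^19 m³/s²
r₁ = 4.892 × 10^7 m
r₂ = 1.594 × 10^8 m
GM = 4.789 × 10^19 m³/s²
Transfer ellipse: a_t = (r₁ + r₂)/2 = 1.0416 × 10^8 m
Circular speed at r₁: v₁ = √(GM/r₁) = 989417 m/s
Transfer speed at r₁ (periapsis): v₁ₜ = √(GM(2/r₁ − 1/a_t)) = 1.22398 × 10^6 m/s
(a) ΔV₁ = v₁ₜ − v₁ = 234559 m/s ≈ 234.6 km/s
Circular speed at r₂: v₂ = √(GM/r₂) = 548123 m/s
Transfer speed at r₂ (apoapsis): v₂ₜ = √(GM(2/r₂ − 1/a_t)) = 375639 m/s
(b) ΔV₂ = v₂ − v₂ₜ = 172484 m/s ≈ 172.5 km/s
(c) ΔV_total = ΔV₁ + ΔV₂ = 407043 m/s ≈ 407 km/s

Final answer:
(a) ΔV₁ = 234.6 km/s
(b) ΔV₂ = 172.5 km/s
(c) ΔV_total = 407 km/s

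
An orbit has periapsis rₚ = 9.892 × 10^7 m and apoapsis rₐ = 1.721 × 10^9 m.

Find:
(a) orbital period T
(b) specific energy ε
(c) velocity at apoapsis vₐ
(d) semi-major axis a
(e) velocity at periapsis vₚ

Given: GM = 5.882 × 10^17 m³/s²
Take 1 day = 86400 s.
rₚ = 9.892 × 10^7 m
rₐ = 1.721 × 10^9 m
GM = 5.882 × 10^17 m³/s²
a = (rₚ + rₐ)/2 = 9.0996 × 10^8 m
e = (rₐ − rₚ)/(rₐ + rₚ) = (1.62208 × 10^9) / (1.81992 × 10^9) = 0.891292
(a) a³ = 7.53472 × 10^26 m³;  T = 2π √(a³/GM) = 2π × 35790.8 s = 224880 s ≈ 2.603 days
(b) 2a = 1.81992 × 10^9 m;  ε = −GM/(2a) = -3.23201 × 10^8 J/kg ≈ -323.2 MJ/kg
(c) vₐ² = GM (2/rₐ − 1/a) = 5.882 × 10^17 × (1.16212 × 10^-9 − 1.09895 × 10^-9) = 3.7154 × 10^7 m²/s²;  vₐ = 6095.41 m/s ≈ 6.095 km/s
(d) a = 9.0996 × 10^8 m ≈ 9.1 × 10^8 m
(e) vₚ² = GM (2/rₚ − 1/a) = 5.882 × 10^17 × (2.02184 × 10^-8 − 1.09895 × 10^-9) = 1.1246 × 10^10 m²/s²;  vₚ = 106047 m/s ≈ 106 km/s

Final answer:
(a) orbital period T = 2.603 days
(b) specific energy ε = -323.2 MJ/kg
(c) velocity at apoapsis vₐ = 6.095 km/s
(d) semi-major axis a = 9.1 × 10^8 m
(e) velocity at periapsis vₚ = 106 km/s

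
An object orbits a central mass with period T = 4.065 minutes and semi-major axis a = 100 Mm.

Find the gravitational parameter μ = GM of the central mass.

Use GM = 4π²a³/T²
T = 4.065 minutes = 243.9 s
a = 100 Mm = 1 × 10^8 m
a³ = 1 × 10^24 m³
T² = 59487.2 s²
GM = 4π² × (1 × 10^24) / 59487.2 = 6.63645 × 10^20 m³/s²
GM ≈ 6.636 × 10^20 m³/s²

Final answer: GM = 6.636 × 10^20 m³/s²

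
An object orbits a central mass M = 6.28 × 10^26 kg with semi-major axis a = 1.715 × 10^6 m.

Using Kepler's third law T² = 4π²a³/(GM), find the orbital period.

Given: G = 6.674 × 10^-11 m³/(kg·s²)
M = 6.28 × 10^26 kg
GM = G × M = 6.674 × 10^-11 × 6.28 × 10^26 = 4.19127 × 10^16 m³/s²
a = 1.715 × 10^6 m
a³ = 5.0442 × 10^18 m³
T = 2π √(a³/GM) = 2π √((5.0442 × 10^18) / (4.19127 × 10^16)) = 2π × 10.9704 s
T = 68.9292 s ≈ 1.149 minutes

Final answer: 1.149 minutes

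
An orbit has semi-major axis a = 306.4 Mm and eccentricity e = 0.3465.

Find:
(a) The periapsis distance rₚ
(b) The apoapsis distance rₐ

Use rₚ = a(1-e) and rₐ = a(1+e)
a = 306.4 Mm = 3.064 × 10^8 m
e = 0.3465:  1 − e = 0.6535,  1 + e = 1.3465
(a) rₚ = a(1 − e) = 3.064 × 10^8 m × 0.6535 = 2.00232 × 10^8 m ≈ 200.2 Mm
(b) rₐ = a(1 + e) = 3.064 × 10^8 m × 1.3465 = 4.12568 × 10^8 m ≈ 412.6 Mm

Final answer:
(a) rₚ = 200.2 Mm
(b) rₐ = 412.6 Mm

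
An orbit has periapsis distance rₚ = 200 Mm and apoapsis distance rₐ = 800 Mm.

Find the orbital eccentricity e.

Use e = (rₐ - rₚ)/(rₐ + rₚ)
rₚ = 200 Mm = 2 × 10^8 m
rₐ = 800 Mm = 8 × 10^8 m
rₐ − rₚ = 6 × 10^8 m
rₐ + rₚ = 1 × 10^9 m
e = (rₐ − rₚ)/(rₐ + rₚ) = 0.6

Final answer: e = 0.6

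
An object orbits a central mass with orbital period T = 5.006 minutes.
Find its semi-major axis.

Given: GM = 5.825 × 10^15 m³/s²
T = 5.006 minutes = 300.36 s
GM = 5.825 × 10^15 m³/s²
Kepler's third law: a³ = GM T² / (4π²)
T² = 90216.1 s²
a³ = (5.825 × 10^15) × 90216.1 / (4π²) = 1.33113 × 10^19 m³
a = (a³)^(1/3) = 2.36996 × 10^6 m ≈ 2.37 × 10^6 m

Final answer: 2.37 × 10^6 m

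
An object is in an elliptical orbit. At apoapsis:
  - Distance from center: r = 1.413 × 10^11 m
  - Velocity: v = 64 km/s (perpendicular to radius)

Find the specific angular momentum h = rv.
r = 1.413 × 10^11 m
v = 64 km/s = 64000 m/s
h = rv = 1.413 × 10^11 × 64000 = 9.0432 × 10^15 m²/s ≈ 9.043 × 10^15 m²/s

Final answer: h = 9.043 × 10^15 m²/s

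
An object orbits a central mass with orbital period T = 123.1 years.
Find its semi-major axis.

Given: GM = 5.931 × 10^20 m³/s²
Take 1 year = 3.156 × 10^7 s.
T = 123.1 years = 3.88504 × 10^9 s
GM = 5.931 × 10^20 m³/s²
Kepler's third law: a³ = GM T² / (4π²)
T² = 1.50935 × 10^19 s²
a³ = (5.931 × 10^20) × (1.50935 × 10^19) / (4π²) = 2.26756 × 10^38 m³
a = (a³)^(1/3) = 6.09798 × 10^12 m ≈ 6.098 × 10^12 m

Final answer: 6.098 × 10^12 m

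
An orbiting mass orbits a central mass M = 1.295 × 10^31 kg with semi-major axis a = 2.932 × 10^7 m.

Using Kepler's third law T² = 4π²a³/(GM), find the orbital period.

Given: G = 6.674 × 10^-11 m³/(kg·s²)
M = 1.295 × 10^31 kg
GM = G × M = 6.674 × 10^-11 × 1.295 × 10^31 = 8.64283 × 10^20 m³/s²
a = 2.932 × 10^7 m
a³ = 2.52053 × 10^22 m³
T = 2π √(a³/GM) = 2π √((2.52053 × 10^22) / (8.64283 × 10^20)) = 2π × 5.4003 s
T = 33.9311 s ≈ 33.93 seconds

Final answer: 33.93 seconds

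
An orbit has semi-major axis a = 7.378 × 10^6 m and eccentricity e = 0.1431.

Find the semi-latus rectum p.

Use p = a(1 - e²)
a = 7.378 × 10^6 m
e = 0.1431,  e² = 0.0204776,  1 − e² = 0.979522
p = a(1 − e²) = 7.378 × 10^6 m × 0.979522 = 7.22692 × 10^6 m ≈ 7.227 × 10^6 m

Final answer: p = 7.227 × 10^6 m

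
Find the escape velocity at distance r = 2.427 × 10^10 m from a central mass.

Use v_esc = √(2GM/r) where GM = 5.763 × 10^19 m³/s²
r = 2.427 × 10^10 m
GM = 5.763 × 10^19 m³/s²
2GM/r = 2 × (5.763 × 10^19) / (2.427 × 10^10) = 4.74907 × 10^9 m²/s²
v_esc = √(2GM/r) = 68913.5 m/s ≈ 68.91 km/s

Final answer: 68.91 km/s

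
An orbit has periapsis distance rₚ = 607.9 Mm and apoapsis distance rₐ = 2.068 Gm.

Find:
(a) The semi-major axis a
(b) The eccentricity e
rₚ = 607.9 Mm = 6.079 × 10^8 m
rₐ = 2.068 Gm = 2.068 × 10^9 m
(a) a = (rₚ + rₐ)/2 = 1.33795 × 10^9 m ≈ 1.338 Gm
(b) e = (rₐ − rₚ)/(rₐ + rₚ) = (1.4601 × 10^9) / (2.6759 × 10^9) = 0.545648

Final answer:
(a) a = 1.338 Gm
(b) e = 0.5456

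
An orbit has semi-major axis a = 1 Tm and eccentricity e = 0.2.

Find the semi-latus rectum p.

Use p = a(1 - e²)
a = 1 Tm = 1 × 10^12 m
e = 0.2,  e² = 0.04,  1 − e² = 0.96
p = a(1 − e²) = 1 × 10^12 m × 0.96 = 9.6 × 10^11 m ≈ 960 Gm

Final answer: p = 960 Gm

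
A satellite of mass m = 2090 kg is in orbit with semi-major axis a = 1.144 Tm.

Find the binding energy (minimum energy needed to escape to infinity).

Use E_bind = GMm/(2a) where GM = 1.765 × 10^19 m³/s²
a = 1.144 Tm = 1.144 × 10^12 m
GM = 1.765 × 10^19 m³/s²
m = 2090 kg
GMm = 1.765 × 10^19 × 2090 = 3.68885 × 10^22 m³·kg/s²
2a = 2.288 × 10^12 m
E_bind = GMm/(2a) = 1.61226 × 10^10 J ≈ 16.12 GJ

Final answer: 16.12 GJ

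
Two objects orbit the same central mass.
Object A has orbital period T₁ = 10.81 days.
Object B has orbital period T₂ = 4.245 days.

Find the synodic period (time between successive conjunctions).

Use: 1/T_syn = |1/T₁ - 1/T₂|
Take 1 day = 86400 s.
T₁ = 10.81 days = 933984 s
T₂ = 4.245 days = 366768 s
1/T₁ = 1.07068 × 10^-6 s⁻¹
1/T₂ = 2.72652 × 10^-6 s⁻¹
|1/T₁ − 1/T₂| = 1.65584 × 10^-6 s⁻¹
T_syn = 1 / |1/T₁ − 1/T₂| = 603924 s ≈ 6.99 days

Final answer: T_syn = 6.99 days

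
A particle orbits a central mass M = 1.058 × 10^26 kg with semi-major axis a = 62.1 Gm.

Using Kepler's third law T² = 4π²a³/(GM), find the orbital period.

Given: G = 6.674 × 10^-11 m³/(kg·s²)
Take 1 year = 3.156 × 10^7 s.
M = 1.058 × 10^26 kg
GM = G × M = 6.674 × 10^-11 × 1.058 × 10^26 = 7.06109 × 10^15 m³/s²
a = 62.1 Gm = 6.21 × 10^10 m
a³ = 2.39483 × 10^32 m³
T = 2π √(a³/GM) = 2π √((2.39483 × 10^32) / (7.06109 × 10^15)) = 2π × 1.84163 × 10^8 s
T = 1.15713 × 10^9 s ≈ 36.66 years

Final answer: 36.66 years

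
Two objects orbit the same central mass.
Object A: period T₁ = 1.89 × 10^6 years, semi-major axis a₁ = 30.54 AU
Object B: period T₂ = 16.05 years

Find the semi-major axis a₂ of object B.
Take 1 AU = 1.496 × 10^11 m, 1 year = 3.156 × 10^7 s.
T₁ = 1.89 × 10^6 years = 5.96484 × 10^13 s
T₂ = 16.05 years = 5.06538 × 10^8 s
a₁ = 30.54 AU = 4.56878 × 10^12 m
Kepler's third law: (T₂/T₁)² = (a₂/a₁)³  ⇒  a₂ = a₁ (T₂/T₁)^(2/3)
T₂/T₁ = 8.49206 × 10^-6
(T₂/T₁)^(2/3) = 0.000416238
a₂ = 4.56878 × 10^12 m × 0.000416238 = 1.9017 × 10^9 m ≈ 0.01271 AU

Final answer: a₂ = 0.01271 AU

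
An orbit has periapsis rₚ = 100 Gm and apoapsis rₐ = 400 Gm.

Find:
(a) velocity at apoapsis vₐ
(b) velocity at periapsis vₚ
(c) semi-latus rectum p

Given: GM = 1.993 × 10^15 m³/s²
rₚ = 100 Gm = 1 × 10^11 m
rₐ = 400 Gm = 4 × 10^11 m
GM = 1.993 × 10^15 m³/s²
a = (rₚ + rₐ)/2 = 2.5 × 10^11 m
e = (rₐ − rₚ)/(rₐ + rₚ) = (3 × 10^11) / (5 × 10^11) = 0.6
(a) vₐ² = GM (2/rₐ − 1/a) = 1.993 × 10^15 × (5 × 10^-12 − 4 × 10^-12) = 1993 m²/s²;  vₐ = 44.643 m/s ≈ 44.64 m/s
(b) vₚ² = GM (2/rₚ − 1/a) = 1.993 × 10^15 × (2 × 10^-11 − 4 × 10^-12) = 31888 m²/s²;  vₚ = 178.572 m/s ≈ 178.6 m/s
(c) 1 − e² = 0.64;  p = a(1 − e²) = 2.5 × 10^11 × 0.64 = 1.6 × 10^11 m ≈ 160 Gm

Final answer:
(a) velocity at apoapsis vₐ = 44.64 m/s
(b) velocity at periapsis vₚ = 178.6 m/s
(c) semi-latus rectum p = 160 Gm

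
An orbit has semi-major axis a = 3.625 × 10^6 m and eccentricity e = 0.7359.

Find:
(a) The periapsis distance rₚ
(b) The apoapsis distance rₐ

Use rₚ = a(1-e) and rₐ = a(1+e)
a = 3.625 × 10^6 m
e = 0.7359:  1 − e = 0.2641,  1 + e = 1.7359
(a) rₚ = a(1 − e) = 3.625 × 10^6 m × 0.2641 = 957362 m ≈ 9.574 × 10^5 m
(b) rₐ = a(1 + e) = 3.625 × 10^6 m × 1.7359 = 6.29264 × 10^6 m ≈ 6.293 × 10^6 m

Final answer:
(a) rₚ = 9.574 × 10^5 m
(b) rₐ = 6.293 × 10^6 m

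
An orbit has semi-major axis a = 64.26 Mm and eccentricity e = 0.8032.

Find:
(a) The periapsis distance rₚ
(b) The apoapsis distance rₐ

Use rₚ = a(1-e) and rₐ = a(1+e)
a = 64.26 Mm = 6.426 × 10^7 m
e = 0.8032:  1 − e = 0.1968,  1 + e = 1.8032
(a) rₚ = a(1 − e) = 6.426 × 10^7 m × 0.1968 = 1.26464 × 10^7 m ≈ 12.65 Mm
(b) rₐ = a(1 + e) = 6.426 × 10^7 m × 1.8032 = 1.15874 × 10^8 m ≈ 115.9 Mm

Final answer:
(a) rₚ = 12.65 Mm
(b) rₐ = 115.9 Mm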